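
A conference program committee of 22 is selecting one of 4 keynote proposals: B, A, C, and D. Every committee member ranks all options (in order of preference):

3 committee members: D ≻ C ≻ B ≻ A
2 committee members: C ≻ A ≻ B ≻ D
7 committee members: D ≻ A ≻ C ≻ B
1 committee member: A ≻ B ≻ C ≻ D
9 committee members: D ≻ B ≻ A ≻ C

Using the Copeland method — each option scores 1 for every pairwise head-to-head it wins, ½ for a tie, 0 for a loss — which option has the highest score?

D

B: beats A; loses to C and D → score 1.
A: beats C; loses to B and D → score 1.
C: beats B; loses to A and D → score 1.
D: beats B, A, and C → score 3.
D has the best pairwise record.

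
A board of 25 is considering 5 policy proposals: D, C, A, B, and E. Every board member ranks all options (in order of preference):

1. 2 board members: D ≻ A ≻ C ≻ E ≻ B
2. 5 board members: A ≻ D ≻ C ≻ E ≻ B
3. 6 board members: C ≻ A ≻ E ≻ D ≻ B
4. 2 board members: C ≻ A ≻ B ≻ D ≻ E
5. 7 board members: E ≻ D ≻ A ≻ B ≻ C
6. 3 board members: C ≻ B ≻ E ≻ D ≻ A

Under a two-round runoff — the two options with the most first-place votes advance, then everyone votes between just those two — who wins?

Round 1 first-place votes: D 2, C 11, A 5, B 0, E 7.
C and E advance.
Runoff: C is preferred to E by 18 voters; E by 7.
C wins the runoff.

C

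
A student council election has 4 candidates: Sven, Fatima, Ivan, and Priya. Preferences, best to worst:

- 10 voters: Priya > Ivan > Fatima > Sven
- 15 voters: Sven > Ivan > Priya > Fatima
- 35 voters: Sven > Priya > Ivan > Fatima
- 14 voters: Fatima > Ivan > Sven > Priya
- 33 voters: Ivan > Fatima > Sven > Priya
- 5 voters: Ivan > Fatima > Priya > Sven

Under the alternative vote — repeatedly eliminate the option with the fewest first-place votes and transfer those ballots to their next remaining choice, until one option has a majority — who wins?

Round 1: Sven 50, Fatima 14, Ivan 38, Priya 10. Eliminate Priya.
Round 2: Sven 50, Fatima 14, Ivan 48. Eliminate Fatima.
Round 3: Sven 50, Ivan 62. Ivan has a majority.

Ivan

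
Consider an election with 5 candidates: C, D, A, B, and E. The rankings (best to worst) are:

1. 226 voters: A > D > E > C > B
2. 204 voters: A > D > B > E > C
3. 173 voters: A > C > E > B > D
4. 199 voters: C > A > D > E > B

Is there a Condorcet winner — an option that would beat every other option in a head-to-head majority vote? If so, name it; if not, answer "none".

A

A vs C: 603–199 for A.
A vs D: 802–0 for A.
A vs B: 802–0 for A.
A vs E: 802–0 for A.
A beats every other option head-to-head.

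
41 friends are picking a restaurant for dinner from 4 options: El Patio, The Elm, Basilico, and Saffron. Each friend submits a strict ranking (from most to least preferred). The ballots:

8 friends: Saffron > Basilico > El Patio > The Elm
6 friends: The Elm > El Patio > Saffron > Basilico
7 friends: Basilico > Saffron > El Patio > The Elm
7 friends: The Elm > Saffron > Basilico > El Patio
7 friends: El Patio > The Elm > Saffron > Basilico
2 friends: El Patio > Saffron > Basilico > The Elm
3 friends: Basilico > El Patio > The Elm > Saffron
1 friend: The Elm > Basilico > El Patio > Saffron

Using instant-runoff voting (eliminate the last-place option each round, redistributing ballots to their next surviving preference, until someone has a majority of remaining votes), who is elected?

The Elm

Round 1: El Patio 9, The Elm 14, Basilico 10, Saffron 8. Eliminate Saffron.
Round 2: El Patio 9, The Elm 14, Basilico 18. Eliminate El Patio.
Round 3: The Elm 21, Basilico 20. The Elm has a majority.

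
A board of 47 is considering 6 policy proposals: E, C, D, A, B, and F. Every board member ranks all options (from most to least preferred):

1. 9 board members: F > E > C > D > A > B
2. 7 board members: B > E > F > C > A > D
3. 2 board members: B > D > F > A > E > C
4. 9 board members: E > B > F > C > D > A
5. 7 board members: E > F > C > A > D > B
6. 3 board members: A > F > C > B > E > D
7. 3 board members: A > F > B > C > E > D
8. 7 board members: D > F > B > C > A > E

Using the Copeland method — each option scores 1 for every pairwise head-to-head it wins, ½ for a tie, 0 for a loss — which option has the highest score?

E: beats C, D, A, and B; loses to F → score 4.
C: beats D and A; loses to E, B, and F → score 2.
D: beats A; loses to E, C, B, and F → score 1.
A: loses to E, C, D, B, and F → score 0.
B: beats C, D, and A; loses to E and F → score 3.
F: beats E, C, D, A, and B → score 5.
F has the best pairwise record.

F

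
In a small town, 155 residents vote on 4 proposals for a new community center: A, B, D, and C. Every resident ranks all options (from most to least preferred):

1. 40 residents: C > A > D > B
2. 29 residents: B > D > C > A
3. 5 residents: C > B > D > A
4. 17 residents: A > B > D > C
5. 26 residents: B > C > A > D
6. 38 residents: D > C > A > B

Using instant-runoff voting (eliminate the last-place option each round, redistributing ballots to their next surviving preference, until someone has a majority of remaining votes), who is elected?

C

Round 1: A 17, B 55, D 38, C 45. Eliminate A.
Round 2: B 72, D 38, C 45. Eliminate D.
Round 3: B 72, C 83. C has a majority.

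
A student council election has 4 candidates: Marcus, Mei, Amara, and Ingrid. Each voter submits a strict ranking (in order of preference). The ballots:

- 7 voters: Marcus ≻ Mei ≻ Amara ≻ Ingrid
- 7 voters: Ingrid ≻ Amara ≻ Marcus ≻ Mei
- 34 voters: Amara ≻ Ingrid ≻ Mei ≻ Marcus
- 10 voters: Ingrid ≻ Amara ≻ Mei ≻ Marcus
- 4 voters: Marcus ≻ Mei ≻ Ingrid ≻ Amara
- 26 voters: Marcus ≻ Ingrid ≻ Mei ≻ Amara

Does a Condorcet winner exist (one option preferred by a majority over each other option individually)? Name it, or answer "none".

Ingrid vs Marcus: 51–37 for Ingrid.
Ingrid vs Mei: 77–11 for Ingrid.
Ingrid vs Amara: 47–41 for Ingrid.
Ingrid beats every other option head-to-head.

Ingrid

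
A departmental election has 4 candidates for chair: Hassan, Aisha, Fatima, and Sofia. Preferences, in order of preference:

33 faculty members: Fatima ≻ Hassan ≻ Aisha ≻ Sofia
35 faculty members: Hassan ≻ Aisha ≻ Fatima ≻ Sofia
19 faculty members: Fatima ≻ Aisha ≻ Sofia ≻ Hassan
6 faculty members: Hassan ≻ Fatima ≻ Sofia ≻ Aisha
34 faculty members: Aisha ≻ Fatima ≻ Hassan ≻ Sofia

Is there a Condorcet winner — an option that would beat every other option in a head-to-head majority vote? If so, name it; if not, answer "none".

none

Checking pairwise contests:
Fatima beats Hassan 86–41.
Hassan beats Aisha 74–53.
Aisha beats Fatima 69–58.
Hassan beats Sofia 108–19.
Every option loses at least one head-to-head, so there is no Condorcet winner.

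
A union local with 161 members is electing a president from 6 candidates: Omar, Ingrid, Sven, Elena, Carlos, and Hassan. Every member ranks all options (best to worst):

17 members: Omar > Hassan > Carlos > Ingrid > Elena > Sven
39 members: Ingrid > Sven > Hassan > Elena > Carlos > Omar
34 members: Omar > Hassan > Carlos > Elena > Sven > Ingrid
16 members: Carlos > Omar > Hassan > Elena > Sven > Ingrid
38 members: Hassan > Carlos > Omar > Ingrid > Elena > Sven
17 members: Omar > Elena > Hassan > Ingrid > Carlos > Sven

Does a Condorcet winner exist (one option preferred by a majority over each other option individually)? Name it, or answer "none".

Checking pairwise contests:
Carlos beats Omar 93–68.
Omar beats Ingrid 122–39.
Omar beats Sven 122–39.
Omar beats Elena 122–39.
Hassan beats Carlos 145–16.
Omar beats Hassan 84–77.
Every option loses at least one head-to-head, so there is no Condorcet winner.

none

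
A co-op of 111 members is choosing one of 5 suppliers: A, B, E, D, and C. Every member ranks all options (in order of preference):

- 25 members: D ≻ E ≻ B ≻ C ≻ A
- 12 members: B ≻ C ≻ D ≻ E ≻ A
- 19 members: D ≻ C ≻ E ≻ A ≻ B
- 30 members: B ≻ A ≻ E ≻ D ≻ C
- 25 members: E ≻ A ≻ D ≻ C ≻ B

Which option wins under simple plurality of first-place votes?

First-place votes: A 0, B 42, E 25, D 44, C 0.
D has the most first-place votes.

D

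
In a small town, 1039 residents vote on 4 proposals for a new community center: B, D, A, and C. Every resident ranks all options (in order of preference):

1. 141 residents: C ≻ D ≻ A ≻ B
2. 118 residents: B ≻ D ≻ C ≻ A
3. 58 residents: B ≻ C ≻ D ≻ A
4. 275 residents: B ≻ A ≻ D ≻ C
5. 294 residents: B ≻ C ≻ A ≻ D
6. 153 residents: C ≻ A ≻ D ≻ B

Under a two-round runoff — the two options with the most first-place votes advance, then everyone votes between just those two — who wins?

B

Round 1 first-place votes: B 745, D 0, A 0, C 294.
B and C advance.
Runoff: B is preferred to C by 745 voters; C by 294.
B wins the runoff.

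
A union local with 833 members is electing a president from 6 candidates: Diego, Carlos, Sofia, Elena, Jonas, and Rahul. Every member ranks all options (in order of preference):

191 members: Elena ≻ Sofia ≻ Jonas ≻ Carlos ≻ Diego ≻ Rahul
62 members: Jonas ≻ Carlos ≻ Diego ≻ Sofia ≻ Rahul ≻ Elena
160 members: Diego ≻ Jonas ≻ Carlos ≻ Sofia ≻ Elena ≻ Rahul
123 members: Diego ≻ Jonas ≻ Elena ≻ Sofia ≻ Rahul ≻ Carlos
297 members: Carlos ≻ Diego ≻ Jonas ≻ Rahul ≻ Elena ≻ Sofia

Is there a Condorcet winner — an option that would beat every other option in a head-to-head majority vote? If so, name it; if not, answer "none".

none

Checking pairwise contests:
Carlos beats Diego 550–283.
Jonas beats Carlos 536–297.
Diego beats Sofia 642–191.
Diego beats Elena 642–191.
Diego beats Jonas 580–253.
Diego beats Rahul 833–0.
Every option loses at least one head-to-head, so there is no Condorcet winner.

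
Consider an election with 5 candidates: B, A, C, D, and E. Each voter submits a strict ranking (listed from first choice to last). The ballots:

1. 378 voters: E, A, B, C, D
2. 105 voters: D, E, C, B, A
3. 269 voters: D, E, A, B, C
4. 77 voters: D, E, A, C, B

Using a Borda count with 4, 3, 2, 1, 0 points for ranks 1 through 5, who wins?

B: 378·2 + 105·1 + 269·1 + 77·0 = 1130
A: 378·3 + 105·0 + 269·2 + 77·2 = 1826
C: 378·1 + 105·2 + 269·0 + 77·1 = 665
D: 378·0 + 105·4 + 269·4 + 77·4 = 1804
E: 378·4 + 105·3 + 269·3 + 77·3 = 2865
E has the highest Borda score (2865).

E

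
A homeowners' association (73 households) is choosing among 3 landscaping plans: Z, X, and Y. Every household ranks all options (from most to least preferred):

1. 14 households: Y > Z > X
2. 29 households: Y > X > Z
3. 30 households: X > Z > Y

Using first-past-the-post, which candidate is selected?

First-place votes: Z 0, X 30, Y 43.
Y has the most first-place votes.

Y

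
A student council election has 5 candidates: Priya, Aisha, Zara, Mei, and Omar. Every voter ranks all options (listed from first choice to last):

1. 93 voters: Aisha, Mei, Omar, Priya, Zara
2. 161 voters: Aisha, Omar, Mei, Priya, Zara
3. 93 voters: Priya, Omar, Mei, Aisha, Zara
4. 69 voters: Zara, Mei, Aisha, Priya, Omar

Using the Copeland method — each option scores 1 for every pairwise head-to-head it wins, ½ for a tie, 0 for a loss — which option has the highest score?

Priya: beats Zara; loses to Aisha, Mei, and Omar → score 1.
Aisha: beats Priya, Zara, Mei, and Omar → score 4.
Zara: loses to Priya, Aisha, Mei, and Omar → score 0.
Mei: beats Priya and Zara; loses to Aisha and Omar → score 2.
Omar: beats Priya, Zara, and Mei; loses to Aisha → score 3.
Aisha has the best pairwise record.

Aisha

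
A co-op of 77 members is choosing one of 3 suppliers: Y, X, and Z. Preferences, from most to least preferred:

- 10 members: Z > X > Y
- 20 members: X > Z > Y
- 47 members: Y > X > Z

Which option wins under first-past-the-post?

Y

First-place votes: Y 47, X 20, Z 10.
Y has the most first-place votes.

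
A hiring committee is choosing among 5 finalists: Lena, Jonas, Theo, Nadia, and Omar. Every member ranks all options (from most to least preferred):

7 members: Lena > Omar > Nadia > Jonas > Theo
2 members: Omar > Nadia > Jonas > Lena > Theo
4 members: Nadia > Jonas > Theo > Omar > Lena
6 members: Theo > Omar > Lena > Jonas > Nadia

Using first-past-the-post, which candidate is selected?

First-place votes: Lena 7, Jonas 0, Theo 6, Nadia 4, Omar 2.
Lena has the most first-place votes.

Lena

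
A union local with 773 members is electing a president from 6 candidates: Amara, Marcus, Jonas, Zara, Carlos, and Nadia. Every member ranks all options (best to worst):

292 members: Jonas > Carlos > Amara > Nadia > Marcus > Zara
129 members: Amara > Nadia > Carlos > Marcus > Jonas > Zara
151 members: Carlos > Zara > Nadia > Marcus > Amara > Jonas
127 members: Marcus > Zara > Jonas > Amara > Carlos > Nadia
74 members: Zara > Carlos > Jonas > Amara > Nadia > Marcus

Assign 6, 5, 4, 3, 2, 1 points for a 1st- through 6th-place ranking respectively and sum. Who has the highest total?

Carlos

Amara: 292·4 + 129·6 + 151·2 + 127·3 + 74·3 = 2847
Marcus: 292·2 + 129·3 + 151·3 + 127·6 + 74·1 = 2260
Jonas: 292·6 + 129·2 + 151·1 + 127·4 + 74·4 = 2965
Zara: 292·1 + 129·1 + 151·5 + 127·5 + 74·6 = 2255
Carlos: 292·5 + 129·4 + 151·6 + 127·2 + 74·5 = 3506
Nadia: 292·3 + 129·5 + 151·4 + 127·1 + 74·2 = 2400
Carlos has the highest Borda score (3506).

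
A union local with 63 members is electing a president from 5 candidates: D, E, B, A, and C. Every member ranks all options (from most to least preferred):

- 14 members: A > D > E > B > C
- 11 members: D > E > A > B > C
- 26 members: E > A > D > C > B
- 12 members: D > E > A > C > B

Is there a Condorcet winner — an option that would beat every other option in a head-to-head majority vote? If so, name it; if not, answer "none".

Checking pairwise contests:
A beats D 40–23.
D beats E 37–26.
D beats B 63–0.
E beats A 49–14.
D beats C 63–0.
Every option loses at least one head-to-head, so there is no Condorcet winner.

none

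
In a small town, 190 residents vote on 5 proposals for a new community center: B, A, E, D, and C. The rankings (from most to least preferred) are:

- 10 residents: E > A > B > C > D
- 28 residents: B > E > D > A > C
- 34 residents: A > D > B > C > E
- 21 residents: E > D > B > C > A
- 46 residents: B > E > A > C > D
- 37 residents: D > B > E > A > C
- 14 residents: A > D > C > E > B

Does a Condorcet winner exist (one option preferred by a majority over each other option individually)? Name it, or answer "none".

Checking pairwise contests:
D beats B 106–84.
B beats A 132–58.
B beats E 145–45.
A beats D 104–86.
B beats C 176–14.
Every option loses at least one head-to-head, so there is no Condorcet winner.

none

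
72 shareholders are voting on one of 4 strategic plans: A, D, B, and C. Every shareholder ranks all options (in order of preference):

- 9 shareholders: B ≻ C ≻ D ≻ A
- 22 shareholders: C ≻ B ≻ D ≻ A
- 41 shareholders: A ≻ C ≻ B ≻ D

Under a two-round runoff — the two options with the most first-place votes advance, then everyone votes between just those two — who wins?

Round 1 first-place votes: A 41, D 0, B 9, C 22.
A and C advance.
Runoff: A is preferred to C by 41 voters; C by 31.
A wins the runoff.

A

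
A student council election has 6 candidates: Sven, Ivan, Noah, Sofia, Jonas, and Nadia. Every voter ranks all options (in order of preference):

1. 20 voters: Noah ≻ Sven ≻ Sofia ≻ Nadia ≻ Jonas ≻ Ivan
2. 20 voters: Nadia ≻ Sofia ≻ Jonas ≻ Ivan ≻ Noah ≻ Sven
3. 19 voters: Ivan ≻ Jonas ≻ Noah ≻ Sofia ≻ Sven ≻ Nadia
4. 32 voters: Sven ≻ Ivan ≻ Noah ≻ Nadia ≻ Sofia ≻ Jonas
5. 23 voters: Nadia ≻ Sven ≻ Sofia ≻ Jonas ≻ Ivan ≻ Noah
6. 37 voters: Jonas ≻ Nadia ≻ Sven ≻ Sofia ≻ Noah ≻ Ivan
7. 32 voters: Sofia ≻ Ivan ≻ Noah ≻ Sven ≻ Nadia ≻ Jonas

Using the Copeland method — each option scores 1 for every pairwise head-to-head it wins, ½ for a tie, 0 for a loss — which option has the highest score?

Sven: beats Ivan, Noah, Sofia, Jonas, and Nadia → score 5.
Ivan: beats Noah; loses to Sven, Sofia, Jonas, and Nadia → score 1.
Noah: beats Nadia; loses to Sven, Ivan, Sofia, and Jonas → score 1.
Sofia: beats Ivan, Noah, and Jonas; loses to Sven and Nadia → score 3.
Jonas: beats Ivan and Noah; loses to Sven, Sofia, and Nadia → score 2.
Nadia: beats Ivan, Sofia, and Jonas; loses to Sven and Noah → score 3.
Sven has the best pairwise record.

Sven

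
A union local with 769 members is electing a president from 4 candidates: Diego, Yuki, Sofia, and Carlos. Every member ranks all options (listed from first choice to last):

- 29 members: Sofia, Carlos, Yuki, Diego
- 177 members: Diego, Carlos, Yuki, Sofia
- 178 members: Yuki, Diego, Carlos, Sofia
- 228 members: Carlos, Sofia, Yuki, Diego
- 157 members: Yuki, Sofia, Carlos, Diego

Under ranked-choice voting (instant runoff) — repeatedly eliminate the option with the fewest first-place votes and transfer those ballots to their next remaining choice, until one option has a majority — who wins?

Round 1: Diego 177, Yuki 335, Sofia 29, Carlos 228. Eliminate Sofia.
Round 2: Diego 177, Yuki 335, Carlos 257. Eliminate Diego.
Round 3: Yuki 335, Carlos 434. Carlos has a majority.

Carlos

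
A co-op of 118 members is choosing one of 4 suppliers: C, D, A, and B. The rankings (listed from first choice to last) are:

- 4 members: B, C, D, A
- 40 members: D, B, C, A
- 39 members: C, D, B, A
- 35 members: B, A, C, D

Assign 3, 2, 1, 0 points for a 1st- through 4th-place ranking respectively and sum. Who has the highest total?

C: 4·2 + 40·1 + 39·3 + 35·1 = 200
D: 4·1 + 40·3 + 39·2 + 35·0 = 202
A: 4·0 + 40·0 + 39·0 + 35·2 = 70
B: 4·3 + 40·2 + 39·1 + 35·3 = 236
B has the highest Borda score (236).

B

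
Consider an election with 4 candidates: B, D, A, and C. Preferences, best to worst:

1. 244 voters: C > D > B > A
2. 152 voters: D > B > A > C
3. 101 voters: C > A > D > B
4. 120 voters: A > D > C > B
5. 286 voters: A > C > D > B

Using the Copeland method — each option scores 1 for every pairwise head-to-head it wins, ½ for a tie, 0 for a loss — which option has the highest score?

B: loses to D, A, and C → score 0.
D: beats B; loses to A and C → score 1.
A: beats B, D, and C → score 3.
C: beats B and D; loses to A → score 2.
A has the best pairwise record.

A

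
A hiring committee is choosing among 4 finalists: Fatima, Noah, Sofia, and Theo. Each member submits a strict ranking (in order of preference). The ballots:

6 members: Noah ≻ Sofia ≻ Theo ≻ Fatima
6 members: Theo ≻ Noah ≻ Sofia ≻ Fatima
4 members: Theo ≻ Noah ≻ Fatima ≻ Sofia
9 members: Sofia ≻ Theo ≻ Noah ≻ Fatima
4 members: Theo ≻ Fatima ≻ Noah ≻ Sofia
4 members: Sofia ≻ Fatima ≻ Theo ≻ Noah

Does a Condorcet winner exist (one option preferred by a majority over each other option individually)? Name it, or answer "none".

none

Checking pairwise contests:
Noah beats Fatima 25–8.
Theo beats Noah 27–6.
Noah beats Sofia 20–13.
Sofia beats Theo 19–14.
Every option loses at least one head-to-head, so there is no Condorcet winner.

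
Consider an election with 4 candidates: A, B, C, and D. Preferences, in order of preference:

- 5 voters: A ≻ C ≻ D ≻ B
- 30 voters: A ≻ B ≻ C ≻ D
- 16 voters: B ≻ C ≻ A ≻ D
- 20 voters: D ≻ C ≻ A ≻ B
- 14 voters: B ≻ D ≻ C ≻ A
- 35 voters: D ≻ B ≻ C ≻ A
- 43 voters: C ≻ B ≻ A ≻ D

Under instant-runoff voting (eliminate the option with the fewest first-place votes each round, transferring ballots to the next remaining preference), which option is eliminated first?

B

Round 1: A 35, B 30, C 43, D 55. Eliminate B.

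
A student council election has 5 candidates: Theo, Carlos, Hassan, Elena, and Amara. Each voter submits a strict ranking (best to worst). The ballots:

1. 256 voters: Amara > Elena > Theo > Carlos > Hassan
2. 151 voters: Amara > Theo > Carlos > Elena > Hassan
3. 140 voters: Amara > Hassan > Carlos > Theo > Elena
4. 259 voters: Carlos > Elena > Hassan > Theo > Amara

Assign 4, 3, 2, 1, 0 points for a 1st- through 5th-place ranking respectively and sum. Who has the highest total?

Amara

Theo: 256·2 + 151·3 + 140·1 + 259·1 = 1364
Carlos: 256·1 + 151·2 + 140·2 + 259·4 = 1874
Hassan: 256·0 + 151·0 + 140·3 + 259·2 = 938
Elena: 256·3 + 151·1 + 140·0 + 259·3 = 1696
Amara: 256·4 + 151·4 + 140·4 + 259·0 = 2188
Amara has the highest Borda score (2188).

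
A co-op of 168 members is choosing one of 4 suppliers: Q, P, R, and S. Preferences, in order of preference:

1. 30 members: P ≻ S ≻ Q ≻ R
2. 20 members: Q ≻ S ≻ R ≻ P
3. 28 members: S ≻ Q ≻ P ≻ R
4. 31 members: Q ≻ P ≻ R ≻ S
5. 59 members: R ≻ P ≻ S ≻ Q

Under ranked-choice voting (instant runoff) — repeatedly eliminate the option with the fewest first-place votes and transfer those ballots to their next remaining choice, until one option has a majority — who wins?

Q

Round 1: Q 51, P 30, R 59, S 28. Eliminate S.
Round 2: Q 79, P 30, R 59. Eliminate P.
Round 3: Q 109, R 59. Q has a majority.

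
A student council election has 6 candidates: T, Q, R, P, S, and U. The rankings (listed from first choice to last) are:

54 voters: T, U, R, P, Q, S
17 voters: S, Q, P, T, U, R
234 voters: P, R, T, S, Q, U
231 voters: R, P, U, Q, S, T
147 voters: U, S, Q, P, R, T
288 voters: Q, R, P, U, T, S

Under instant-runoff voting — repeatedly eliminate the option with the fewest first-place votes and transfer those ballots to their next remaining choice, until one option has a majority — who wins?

Round 1: T 54, Q 288, R 231, P 234, S 17, U 147. Eliminate S.
Round 2: T 54, Q 305, R 231, P 234, U 147. Eliminate T.
Round 3: Q 305, R 231, P 234, U 201. Eliminate U.
Round 4: Q 452, R 285, P 234. Eliminate P.
Round 5: Q 452, R 519. R has a majority.

R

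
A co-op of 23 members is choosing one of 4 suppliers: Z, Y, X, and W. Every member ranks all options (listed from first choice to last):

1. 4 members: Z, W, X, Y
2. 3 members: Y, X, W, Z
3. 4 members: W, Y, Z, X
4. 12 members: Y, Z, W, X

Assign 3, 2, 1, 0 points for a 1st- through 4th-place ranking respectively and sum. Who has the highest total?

Z: 4·3 + 3·0 + 4·1 + 12·2 = 40
Y: 4·0 + 3·3 + 4·2 + 12·3 = 53
X: 4·1 + 3·2 + 4·0 + 12·0 = 10
W: 4·2 + 3·1 + 4·3 + 12·1 = 35
Y has the highest Borda score (53).

Y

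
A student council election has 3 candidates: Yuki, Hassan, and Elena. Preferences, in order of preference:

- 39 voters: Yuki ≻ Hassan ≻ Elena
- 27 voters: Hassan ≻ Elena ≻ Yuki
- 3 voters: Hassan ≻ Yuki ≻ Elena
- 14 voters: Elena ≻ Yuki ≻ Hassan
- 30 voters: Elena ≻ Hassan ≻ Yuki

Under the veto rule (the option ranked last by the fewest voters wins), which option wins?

Hassan

Last-place votes: Yuki 57, Hassan 14, Elena 42.
Hassan is ranked last by the fewest voters, so Hassan wins.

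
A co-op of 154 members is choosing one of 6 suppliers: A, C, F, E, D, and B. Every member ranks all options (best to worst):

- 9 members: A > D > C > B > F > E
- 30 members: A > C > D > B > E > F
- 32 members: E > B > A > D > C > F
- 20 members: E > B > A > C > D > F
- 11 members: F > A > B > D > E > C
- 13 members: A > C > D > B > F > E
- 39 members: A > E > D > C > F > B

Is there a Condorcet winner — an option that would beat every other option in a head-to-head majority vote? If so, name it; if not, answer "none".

A vs C: 154–0 for A.
A vs F: 143–11 for A.
A vs E: 102–52 for A.
A vs D: 154–0 for A.
A vs B: 102–52 for A.
A beats every other option head-to-head.

A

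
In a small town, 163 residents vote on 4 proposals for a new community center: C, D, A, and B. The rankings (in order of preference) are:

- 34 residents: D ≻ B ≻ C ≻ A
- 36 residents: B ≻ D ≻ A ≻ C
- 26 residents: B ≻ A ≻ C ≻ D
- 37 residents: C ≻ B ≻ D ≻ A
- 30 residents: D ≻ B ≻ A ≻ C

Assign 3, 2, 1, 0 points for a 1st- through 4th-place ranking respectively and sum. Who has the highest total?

B

C: 34·1 + 36·0 + 26·1 + 37·3 + 30·0 = 171
D: 34·3 + 36·2 + 26·0 + 37·1 + 30·3 = 301
A: 34·0 + 36·1 + 26·2 + 37·0 + 30·1 = 118
B: 34·2 + 36·3 + 26·3 + 37·2 + 30·2 = 388
B has the highest Borda score (388).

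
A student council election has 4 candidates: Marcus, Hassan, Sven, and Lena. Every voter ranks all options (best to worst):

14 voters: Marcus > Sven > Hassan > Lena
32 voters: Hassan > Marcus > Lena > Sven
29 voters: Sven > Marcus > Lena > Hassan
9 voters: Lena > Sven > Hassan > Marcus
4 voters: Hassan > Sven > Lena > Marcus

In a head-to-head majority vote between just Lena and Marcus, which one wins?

Voters preferring Lena to Marcus: 13; preferring Marcus to Lena: 75.
Marcus wins the head-to-head.

Marcus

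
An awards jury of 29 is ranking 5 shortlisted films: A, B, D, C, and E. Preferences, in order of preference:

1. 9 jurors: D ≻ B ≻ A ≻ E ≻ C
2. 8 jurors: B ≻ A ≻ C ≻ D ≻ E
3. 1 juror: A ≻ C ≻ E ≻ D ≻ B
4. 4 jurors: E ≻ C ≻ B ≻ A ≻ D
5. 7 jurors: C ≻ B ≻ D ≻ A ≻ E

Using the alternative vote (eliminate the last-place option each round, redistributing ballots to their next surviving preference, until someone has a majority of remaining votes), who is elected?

Round 1: A 1, B 8, D 9, C 7, E 4. Eliminate A.
Round 2: B 8, D 9, C 8, E 4. Eliminate E.
Round 3: B 8, D 9, C 12. Eliminate B.
Round 4: D 9, C 20. C has a majority.

C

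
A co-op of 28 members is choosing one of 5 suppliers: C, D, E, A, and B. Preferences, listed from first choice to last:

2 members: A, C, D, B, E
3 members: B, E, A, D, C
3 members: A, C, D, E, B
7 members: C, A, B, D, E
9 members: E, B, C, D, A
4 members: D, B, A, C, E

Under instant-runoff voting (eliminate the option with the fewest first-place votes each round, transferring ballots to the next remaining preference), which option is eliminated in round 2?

D

Round 1: C 7, D 4, E 9, A 5, B 3. Eliminate B.
Round 2: C 7, D 4, E 12, A 5. Eliminate D.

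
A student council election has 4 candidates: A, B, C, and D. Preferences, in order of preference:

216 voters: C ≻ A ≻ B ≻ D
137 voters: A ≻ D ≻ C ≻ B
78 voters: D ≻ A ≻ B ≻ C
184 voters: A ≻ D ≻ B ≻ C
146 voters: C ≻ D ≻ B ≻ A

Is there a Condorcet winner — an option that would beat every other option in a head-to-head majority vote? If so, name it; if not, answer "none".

A

A vs B: 615–146 for A.
A vs C: 399–362 for A.
A vs D: 537–224 for A.
A beats every other option head-to-head.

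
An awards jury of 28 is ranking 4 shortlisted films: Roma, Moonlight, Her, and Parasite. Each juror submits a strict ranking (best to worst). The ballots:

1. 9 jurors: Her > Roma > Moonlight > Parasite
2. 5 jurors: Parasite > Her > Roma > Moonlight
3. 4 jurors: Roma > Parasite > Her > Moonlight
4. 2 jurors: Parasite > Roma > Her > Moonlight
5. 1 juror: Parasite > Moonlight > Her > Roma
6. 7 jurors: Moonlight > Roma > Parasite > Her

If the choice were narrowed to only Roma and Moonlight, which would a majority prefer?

Roma

Voters preferring Roma to Moonlight: 20; preferring Moonlight to Roma: 8.
Roma wins the head-to-head.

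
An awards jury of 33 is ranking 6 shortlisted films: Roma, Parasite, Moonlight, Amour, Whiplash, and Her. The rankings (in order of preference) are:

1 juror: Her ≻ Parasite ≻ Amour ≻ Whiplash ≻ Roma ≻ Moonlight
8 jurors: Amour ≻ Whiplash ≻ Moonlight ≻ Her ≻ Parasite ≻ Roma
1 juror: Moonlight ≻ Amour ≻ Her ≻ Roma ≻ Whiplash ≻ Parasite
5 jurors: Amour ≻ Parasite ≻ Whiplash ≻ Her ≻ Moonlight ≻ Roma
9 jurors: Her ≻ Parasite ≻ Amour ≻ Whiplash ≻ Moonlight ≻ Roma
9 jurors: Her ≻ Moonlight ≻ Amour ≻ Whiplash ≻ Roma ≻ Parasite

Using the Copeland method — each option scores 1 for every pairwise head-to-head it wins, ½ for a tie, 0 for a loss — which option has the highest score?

Her

Roma: loses to Parasite, Moonlight, Amour, Whiplash, and Her → score 0.
Parasite: beats Roma; loses to Moonlight, Amour, Whiplash, and Her → score 1.
Moonlight: beats Roma and Parasite; loses to Amour, Whiplash, and Her → score 2.
Amour: beats Roma, Parasite, Moonlight, and Whiplash; loses to Her → score 4.
Whiplash: beats Roma, Parasite, and Moonlight; loses to Amour and Her → score 3.
Her: beats Roma, Parasite, Moonlight, Amour, and Whiplash → score 5.
Her has the best pairwise record.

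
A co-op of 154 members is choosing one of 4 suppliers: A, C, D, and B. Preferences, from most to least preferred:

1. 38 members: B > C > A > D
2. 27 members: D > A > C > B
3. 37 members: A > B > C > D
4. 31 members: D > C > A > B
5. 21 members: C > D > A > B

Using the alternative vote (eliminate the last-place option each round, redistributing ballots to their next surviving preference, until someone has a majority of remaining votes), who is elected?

Round 1: A 37, C 21, D 58, B 38. Eliminate C.
Round 2: A 37, D 79, B 38. D has a majority.

D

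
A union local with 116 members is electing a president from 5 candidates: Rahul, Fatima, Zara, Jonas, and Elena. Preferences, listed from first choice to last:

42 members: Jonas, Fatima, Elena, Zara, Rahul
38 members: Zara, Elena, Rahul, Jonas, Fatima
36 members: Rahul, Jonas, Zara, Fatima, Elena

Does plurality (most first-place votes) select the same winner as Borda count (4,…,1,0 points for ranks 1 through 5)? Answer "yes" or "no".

Plurality — first-place votes: Rahul 36, Fatima 0, Zara 38, Jonas 42, Elena 0. Winner: Jonas.
Borda — scores: Rahul 220, Fatima 162, Zara 266, Jonas 314, Elena 198. Winner: Jonas.
The two methods agree.

yes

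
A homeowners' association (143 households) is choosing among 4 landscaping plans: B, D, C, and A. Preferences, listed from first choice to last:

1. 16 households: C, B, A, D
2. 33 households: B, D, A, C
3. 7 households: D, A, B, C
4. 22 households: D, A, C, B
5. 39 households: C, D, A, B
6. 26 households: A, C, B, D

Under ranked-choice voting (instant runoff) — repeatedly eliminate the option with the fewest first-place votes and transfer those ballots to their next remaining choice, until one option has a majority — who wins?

Round 1: B 33, D 29, C 55, A 26. Eliminate A.
Round 2: B 33, D 29, C 81. C has a majority.

C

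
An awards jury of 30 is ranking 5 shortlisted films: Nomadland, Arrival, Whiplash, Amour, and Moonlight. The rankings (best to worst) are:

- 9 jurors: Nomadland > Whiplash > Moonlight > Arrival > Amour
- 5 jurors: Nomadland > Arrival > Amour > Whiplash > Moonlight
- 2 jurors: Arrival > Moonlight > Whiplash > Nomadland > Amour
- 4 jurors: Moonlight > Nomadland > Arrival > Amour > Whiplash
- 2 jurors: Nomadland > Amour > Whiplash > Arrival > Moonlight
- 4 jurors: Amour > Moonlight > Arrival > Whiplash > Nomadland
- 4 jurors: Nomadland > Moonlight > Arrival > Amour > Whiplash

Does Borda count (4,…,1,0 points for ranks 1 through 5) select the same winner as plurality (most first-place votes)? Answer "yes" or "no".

Borda — scores: Nomadland 94, Arrival 58, Whiplash 44, Amour 40, Moonlight 64. Winner: Nomadland.
Plurality — first-place votes: Nomadland 20, Arrival 2, Whiplash 0, Amour 4, Moonlight 4. Winner: Nomadland.
The two methods agree.

yes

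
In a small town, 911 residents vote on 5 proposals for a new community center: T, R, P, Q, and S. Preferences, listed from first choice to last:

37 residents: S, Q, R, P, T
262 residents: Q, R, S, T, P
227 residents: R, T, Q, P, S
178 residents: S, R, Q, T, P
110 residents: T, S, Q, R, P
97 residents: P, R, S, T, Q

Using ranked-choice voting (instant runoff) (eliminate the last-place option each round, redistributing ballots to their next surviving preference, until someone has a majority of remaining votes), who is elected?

Round 1: T 110, R 227, P 97, Q 262, S 215. Eliminate P.
Round 2: T 110, R 324, Q 262, S 215. Eliminate T.
Round 3: R 324, Q 262, S 325. Eliminate Q.
Round 4: R 586, S 325. R has a majority.

R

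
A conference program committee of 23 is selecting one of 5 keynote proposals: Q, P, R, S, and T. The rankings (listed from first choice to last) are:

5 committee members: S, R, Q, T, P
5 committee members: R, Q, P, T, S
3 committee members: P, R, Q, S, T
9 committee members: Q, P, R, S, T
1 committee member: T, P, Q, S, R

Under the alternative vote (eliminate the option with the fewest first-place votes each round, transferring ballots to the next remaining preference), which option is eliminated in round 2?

P

Round 1: Q 9, P 3, R 5, S 5, T 1. Eliminate T.
Round 2: Q 9, P 4, R 5, S 5. Eliminate P.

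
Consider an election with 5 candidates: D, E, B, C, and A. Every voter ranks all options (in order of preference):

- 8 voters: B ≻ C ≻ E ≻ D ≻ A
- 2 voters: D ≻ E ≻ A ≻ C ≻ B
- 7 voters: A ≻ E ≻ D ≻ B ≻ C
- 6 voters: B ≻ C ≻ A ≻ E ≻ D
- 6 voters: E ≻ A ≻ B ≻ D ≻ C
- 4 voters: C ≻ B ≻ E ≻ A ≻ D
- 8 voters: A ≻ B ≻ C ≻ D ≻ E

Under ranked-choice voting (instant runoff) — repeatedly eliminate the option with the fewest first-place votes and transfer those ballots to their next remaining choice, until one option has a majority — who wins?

Round 1: D 2, E 6, B 14, C 4, A 15. Eliminate D.
Round 2: E 8, B 14, C 4, A 15. Eliminate C.
Round 3: E 8, B 18, A 15. Eliminate E.
Round 4: B 18, A 23. A has a majority.

A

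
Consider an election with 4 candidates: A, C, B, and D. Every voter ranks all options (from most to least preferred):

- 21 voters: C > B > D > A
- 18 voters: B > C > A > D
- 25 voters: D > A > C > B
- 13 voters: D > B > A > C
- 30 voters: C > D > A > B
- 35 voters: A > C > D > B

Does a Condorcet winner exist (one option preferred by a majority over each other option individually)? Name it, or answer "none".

Checking pairwise contests:
D beats A 89–53.
A beats C 73–69.
A beats B 90–52.
C beats D 104–38.
Every option loses at least one head-to-head, so there is no Condorcet winner.

none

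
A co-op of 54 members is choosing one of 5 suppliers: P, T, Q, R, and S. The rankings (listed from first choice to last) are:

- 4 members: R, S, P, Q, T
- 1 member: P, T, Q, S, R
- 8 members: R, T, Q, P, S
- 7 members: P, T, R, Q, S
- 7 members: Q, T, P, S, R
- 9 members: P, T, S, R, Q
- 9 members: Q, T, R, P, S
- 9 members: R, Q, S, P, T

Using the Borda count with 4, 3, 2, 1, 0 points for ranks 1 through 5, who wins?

P: 4·2 + 1·4 + 8·1 + 7·4 + 7·2 + 9·4 + 9·1 + 9·1 = 116
T: 4·0 + 1·3 + 8·3 + 7·3 + 7·3 + 9·3 + 9·3 + 9·0 = 123
Q: 4·1 + 1·2 + 8·2 + 7·1 + 7·4 + 9·0 + 9·4 + 9·3 = 120
R: 4·4 + 1·0 + 8·4 + 7·2 + 7·0 + 9·1 + 9·2 + 9·4 = 125
S: 4·3 + 1·1 + 8·0 + 7·0 + 7·1 + 9·2 + 9·0 + 9·2 = 56
R has the highest Borda score (125).

R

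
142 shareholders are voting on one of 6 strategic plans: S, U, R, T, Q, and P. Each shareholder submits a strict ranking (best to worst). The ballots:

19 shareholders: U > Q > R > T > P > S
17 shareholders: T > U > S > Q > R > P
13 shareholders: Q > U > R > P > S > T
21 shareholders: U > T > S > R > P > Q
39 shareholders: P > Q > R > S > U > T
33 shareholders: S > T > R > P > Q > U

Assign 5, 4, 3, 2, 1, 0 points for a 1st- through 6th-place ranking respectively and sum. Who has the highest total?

S: 19·0 + 17·3 + 13·1 + 21·3 + 39·2 + 33·5 = 370
U: 19·5 + 17·4 + 13·4 + 21·5 + 39·1 + 33·0 = 359
R: 19·3 + 17·1 + 13·3 + 21·2 + 39·3 + 33·3 = 371
T: 19·2 + 17·5 + 13·0 + 21·4 + 39·0 + 33·4 = 339
Q: 19·4 + 17·2 + 13·5 + 21·0 + 39·4 + 33·1 = 364
P: 19·1 + 17·0 + 13·2 + 21·1 + 39·5 + 33·2 = 327
R has the highest Borda score (371).

R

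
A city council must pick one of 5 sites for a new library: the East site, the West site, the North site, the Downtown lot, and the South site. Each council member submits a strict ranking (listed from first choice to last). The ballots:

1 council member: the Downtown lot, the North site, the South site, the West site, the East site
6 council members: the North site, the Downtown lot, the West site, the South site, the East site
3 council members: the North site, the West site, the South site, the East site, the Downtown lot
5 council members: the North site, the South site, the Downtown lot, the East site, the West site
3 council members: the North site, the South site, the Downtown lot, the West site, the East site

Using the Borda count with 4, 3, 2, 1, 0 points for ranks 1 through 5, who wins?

the North site

the East site: 1·0 + 6·0 + 3·1 + 5·1 + 3·0 = 8
the West site: 1·1 + 6·2 + 3·3 + 5·0 + 3·1 = 25
the North site: 1·3 + 6·4 + 3·4 + 5·4 + 3·4 = 71
the Downtown lot: 1·4 + 6·3 + 3·0 + 5·2 + 3·2 = 38
the South site: 1·2 + 6·1 + 3·2 + 5·3 + 3·3 = 38
the North site has the highest Borda score (71).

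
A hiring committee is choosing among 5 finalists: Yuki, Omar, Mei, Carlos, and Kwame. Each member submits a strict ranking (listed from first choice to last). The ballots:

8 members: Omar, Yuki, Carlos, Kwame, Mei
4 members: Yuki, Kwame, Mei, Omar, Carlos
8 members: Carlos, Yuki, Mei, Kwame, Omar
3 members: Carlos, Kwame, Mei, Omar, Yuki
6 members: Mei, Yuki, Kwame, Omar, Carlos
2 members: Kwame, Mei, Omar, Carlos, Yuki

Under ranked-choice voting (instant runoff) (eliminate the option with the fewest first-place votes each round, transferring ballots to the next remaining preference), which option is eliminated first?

Kwame

Round 1: Yuki 4, Omar 8, Mei 6, Carlos 11, Kwame 2. Eliminate Kwame.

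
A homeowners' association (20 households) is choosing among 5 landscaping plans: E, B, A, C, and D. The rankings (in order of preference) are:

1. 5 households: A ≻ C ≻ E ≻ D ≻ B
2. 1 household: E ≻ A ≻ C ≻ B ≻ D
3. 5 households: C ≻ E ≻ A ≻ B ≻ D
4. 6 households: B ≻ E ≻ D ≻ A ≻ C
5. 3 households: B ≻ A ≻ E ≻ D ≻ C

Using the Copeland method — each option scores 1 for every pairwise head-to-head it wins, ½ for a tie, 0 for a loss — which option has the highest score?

E: beats B, A, and D; ties C → score 3.5.
B: beats D; loses to E, A, and C → score 1.
A: beats B, C, and D; loses to E → score 3.
C: beats B and D; ties E; loses to A → score 2.5.
D: loses to E, B, A, and C → score 0.
E has the best pairwise record.

E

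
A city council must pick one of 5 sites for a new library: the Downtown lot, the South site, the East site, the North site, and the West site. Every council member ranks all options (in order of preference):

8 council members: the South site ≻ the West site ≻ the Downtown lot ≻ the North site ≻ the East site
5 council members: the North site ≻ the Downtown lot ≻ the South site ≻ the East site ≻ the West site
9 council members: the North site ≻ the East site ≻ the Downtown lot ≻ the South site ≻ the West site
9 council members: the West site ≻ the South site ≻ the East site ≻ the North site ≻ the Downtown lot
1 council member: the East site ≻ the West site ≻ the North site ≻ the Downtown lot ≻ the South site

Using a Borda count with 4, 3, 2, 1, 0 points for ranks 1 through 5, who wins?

the South site

the Downtown lot: 8·2 + 5·3 + 9·2 + 9·0 + 1·1 = 50
the South site: 8·4 + 5·2 + 9·1 + 9·3 + 1·0 = 78
the East site: 8·0 + 5·1 + 9·3 + 9·2 + 1·4 = 54
the North site: 8·1 + 5·4 + 9·4 + 9·1 + 1·2 = 75
the West site: 8·3 + 5·0 + 9·0 + 9·4 + 1·3 = 63
the South site has the highest Borda score (78).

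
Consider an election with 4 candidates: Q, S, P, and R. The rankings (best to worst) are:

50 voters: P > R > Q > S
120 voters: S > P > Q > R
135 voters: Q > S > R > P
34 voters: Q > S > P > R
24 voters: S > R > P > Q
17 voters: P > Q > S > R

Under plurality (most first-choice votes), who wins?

First-place votes: Q 169, S 144, P 67, R 0.
Q has the most first-place votes.

Q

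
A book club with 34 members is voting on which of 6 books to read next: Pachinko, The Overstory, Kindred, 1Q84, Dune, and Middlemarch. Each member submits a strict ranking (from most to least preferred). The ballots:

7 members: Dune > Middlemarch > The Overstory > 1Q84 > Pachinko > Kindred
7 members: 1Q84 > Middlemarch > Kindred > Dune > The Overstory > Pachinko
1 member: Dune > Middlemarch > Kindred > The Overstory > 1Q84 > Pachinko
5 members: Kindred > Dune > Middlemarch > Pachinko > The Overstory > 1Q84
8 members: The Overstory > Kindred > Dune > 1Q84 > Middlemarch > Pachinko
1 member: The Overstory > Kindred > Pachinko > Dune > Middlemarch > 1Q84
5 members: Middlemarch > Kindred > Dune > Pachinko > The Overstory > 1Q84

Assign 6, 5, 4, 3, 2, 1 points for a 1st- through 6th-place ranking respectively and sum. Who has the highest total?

Dune

Pachinko: 7·2 + 7·1 + 1·1 + 5·3 + 8·1 + 1·4 + 5·3 = 64
The Overstory: 7·4 + 7·2 + 1·3 + 5·2 + 8·6 + 1·6 + 5·2 = 119
Kindred: 7·1 + 7·4 + 1·4 + 5·6 + 8·5 + 1·5 + 5·5 = 139
1Q84: 7·3 + 7·6 + 1·2 + 5·1 + 8·3 + 1·1 + 5·1 = 100
Dune: 7·6 + 7·3 + 1·6 + 5·5 + 8·4 + 1·3 + 5·4 = 149
Middlemarch: 7·5 + 7·5 + 1·5 + 5·4 + 8·2 + 1·2 + 5·6 = 143
Dune has the highest Borda score (149).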